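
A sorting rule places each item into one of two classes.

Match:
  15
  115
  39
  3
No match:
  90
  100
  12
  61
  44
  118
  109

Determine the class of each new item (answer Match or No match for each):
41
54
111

Rule: ≡ 3 (mod 4). This holds for each 'Match' example and fails for each 'No match' one.

No match, No match, Match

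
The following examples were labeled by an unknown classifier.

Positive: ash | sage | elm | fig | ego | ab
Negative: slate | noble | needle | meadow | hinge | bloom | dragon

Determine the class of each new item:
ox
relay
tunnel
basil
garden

Positive, Negative, Negative, Negative, Negative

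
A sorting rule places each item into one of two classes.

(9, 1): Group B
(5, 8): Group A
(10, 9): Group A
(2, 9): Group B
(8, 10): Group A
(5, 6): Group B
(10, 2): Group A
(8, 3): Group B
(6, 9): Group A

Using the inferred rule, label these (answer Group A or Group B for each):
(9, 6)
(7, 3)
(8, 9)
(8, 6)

The rule appears to be: sum ≥ 12.

Group A, Group B, Group A, Group A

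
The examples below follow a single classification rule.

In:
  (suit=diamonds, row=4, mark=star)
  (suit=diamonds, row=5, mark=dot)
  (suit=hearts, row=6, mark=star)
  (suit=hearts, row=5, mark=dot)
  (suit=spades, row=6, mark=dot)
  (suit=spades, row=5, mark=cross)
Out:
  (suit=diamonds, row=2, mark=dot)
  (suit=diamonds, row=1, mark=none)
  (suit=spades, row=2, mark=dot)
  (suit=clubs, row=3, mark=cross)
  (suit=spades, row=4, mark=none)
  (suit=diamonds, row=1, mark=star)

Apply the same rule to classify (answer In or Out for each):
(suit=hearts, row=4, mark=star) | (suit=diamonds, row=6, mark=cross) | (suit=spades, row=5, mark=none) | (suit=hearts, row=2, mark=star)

'In' ⟺ mark is not none AND row ≥ 4.

In, In, Out, Out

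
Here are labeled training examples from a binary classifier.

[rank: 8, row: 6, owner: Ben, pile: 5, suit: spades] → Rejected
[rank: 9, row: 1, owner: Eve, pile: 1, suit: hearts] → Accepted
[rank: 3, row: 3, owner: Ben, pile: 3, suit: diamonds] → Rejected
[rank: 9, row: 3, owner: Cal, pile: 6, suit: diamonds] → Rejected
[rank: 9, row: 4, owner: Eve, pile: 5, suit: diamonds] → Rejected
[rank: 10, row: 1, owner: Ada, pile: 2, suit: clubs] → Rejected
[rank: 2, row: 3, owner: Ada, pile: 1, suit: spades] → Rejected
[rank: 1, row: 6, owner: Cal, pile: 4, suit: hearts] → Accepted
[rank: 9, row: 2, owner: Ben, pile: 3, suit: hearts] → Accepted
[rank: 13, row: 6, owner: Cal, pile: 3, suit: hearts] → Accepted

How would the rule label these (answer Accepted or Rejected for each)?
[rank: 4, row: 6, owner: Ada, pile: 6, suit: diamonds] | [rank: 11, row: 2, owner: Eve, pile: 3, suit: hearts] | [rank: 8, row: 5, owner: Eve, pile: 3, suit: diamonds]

Rejected, Accepted, Rejected

The rule appears to be: suit is hearts.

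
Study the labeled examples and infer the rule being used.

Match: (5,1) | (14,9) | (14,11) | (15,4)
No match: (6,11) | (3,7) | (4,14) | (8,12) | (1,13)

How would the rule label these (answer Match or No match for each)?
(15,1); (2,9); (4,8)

The common property of the 'Match' items is: first > second. No 'No match' item has it.
(15,1): 15 > 1 — matches, so Match.
(2,9): 2 < 9 — does not pass, so No match.
(4,8): 4 < 8 — does not pass, so No match.

Match, No match, No match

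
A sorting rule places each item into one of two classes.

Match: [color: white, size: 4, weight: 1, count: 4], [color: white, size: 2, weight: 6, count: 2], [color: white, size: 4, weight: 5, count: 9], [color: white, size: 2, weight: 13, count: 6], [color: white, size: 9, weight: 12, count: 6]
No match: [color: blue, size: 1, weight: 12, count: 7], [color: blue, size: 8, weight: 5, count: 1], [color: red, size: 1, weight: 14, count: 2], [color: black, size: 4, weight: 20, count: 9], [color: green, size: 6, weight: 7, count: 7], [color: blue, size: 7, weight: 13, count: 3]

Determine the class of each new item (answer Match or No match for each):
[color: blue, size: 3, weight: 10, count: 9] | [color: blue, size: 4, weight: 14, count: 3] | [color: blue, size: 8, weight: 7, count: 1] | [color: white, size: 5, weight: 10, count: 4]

No match, No match, No match, Match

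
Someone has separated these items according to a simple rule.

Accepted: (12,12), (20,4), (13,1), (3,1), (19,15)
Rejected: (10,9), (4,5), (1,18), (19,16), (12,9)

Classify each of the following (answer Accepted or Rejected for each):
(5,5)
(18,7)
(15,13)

Accepted, Rejected, Accepted

The distinguishing property — sum is even — holds for all the 'Accepted' cases and none of the 'Rejected' cases.
(5,5): 5+5 = 10 — fits, so Accepted.
(18,7): 18+7 = 25 — fails this test, so Rejected.
(15,13): 15+13 = 28 — fits, so Accepted.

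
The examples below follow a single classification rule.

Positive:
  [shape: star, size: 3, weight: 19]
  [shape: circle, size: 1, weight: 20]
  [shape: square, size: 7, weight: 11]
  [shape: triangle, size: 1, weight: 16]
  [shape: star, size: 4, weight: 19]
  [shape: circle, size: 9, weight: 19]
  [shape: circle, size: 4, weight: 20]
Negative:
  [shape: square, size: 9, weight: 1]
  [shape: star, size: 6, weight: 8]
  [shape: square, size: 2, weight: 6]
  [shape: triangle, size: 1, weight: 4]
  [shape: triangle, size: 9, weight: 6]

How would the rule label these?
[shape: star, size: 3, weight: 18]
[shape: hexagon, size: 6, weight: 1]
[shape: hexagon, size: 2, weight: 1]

Positive, Negative, Negative

A rule that fits every label: weight ≥ 11 — true of each 'Positive' example, false of each 'Negative' one.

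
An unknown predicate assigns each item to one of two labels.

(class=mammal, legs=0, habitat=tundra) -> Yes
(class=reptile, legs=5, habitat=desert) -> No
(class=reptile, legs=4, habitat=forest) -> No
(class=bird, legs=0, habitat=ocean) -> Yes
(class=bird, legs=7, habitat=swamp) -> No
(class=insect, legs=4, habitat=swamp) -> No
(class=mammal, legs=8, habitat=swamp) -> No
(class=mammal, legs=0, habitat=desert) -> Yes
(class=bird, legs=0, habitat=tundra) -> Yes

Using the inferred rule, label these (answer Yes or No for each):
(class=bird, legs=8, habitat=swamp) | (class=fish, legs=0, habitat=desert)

The classifier is using: legs = 0.

No, Yes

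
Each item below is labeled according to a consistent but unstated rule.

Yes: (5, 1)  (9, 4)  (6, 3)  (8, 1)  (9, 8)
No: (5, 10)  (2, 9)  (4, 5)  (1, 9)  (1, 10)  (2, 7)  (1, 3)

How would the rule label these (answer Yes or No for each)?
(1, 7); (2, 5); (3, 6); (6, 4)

No, No, No, Yes

The pattern is that an item is 'Yes' exactly when: first > second.
(1, 7): 1 < 7, doesn't qualify → No.
(2, 5): 2 < 5, doesn't qualify → No.
(3, 6): 3 < 6, doesn't qualify → No.
(6, 4): 6 > 4, qualifies → Yes.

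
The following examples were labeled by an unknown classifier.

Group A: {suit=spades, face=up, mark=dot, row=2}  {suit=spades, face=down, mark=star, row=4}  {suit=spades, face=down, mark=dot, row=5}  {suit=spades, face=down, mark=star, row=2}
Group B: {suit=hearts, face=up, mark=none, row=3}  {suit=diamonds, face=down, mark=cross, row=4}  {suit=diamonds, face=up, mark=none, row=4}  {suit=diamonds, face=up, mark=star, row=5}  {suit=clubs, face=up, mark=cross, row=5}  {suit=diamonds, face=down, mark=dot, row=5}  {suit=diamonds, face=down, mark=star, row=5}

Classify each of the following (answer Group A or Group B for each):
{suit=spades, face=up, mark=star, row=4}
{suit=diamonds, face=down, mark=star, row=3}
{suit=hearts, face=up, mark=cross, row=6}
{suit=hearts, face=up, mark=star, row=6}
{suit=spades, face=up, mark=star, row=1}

Group A, Group B, Group B, Group B, Group A

The classifier is using: suit is spades.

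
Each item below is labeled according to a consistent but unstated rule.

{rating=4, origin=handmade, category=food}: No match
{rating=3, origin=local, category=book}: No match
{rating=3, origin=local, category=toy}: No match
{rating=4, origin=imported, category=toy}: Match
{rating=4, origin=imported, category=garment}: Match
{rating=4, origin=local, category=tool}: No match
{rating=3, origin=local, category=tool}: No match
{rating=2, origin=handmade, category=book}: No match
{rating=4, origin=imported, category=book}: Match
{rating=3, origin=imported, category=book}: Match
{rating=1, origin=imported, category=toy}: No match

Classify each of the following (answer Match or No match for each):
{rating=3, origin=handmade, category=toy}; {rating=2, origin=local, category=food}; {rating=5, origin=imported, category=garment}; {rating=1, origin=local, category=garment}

No match, No match, Match, No match

All 'Match' examples share one property — origin is imported AND rating ≥ 2 — and every 'No match' example lacks it.
{rating=3, origin=handmade, category=toy} → origin is handmade, rating = 3 → No match.
{rating=2, origin=local, category=food} → origin is local, rating = 2 → No match.
{rating=5, origin=imported, category=garment} → origin is imported, rating = 5 → Match.
{rating=1, origin=local, category=garment} → origin is local, rating = 1 → No match.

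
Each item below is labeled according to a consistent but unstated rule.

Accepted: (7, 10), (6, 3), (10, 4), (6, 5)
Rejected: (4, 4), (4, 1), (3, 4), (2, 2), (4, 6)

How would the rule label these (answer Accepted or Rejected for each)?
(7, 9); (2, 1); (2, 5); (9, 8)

The rule appears to be: first ≥ 5.
(7, 9) → first 7 → Accepted. (2, 1) → first 2 → Rejected. (2, 5) → first 2 → Rejected. (9, 8) → first 9 → Accepted.

Accepted, Rejected, Rejected, Accepted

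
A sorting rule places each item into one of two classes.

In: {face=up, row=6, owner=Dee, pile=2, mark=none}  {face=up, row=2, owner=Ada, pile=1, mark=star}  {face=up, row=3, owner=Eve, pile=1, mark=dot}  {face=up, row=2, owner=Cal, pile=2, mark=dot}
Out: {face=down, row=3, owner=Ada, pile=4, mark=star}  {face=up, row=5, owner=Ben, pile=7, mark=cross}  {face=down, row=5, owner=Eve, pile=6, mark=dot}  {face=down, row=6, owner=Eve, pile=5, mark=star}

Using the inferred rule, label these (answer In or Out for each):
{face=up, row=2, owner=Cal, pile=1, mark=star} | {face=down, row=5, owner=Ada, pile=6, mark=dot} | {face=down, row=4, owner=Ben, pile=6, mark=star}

Rule: pile ≤ 2. This holds for each 'In' example and fails for each 'Out' one.

In, Out, Out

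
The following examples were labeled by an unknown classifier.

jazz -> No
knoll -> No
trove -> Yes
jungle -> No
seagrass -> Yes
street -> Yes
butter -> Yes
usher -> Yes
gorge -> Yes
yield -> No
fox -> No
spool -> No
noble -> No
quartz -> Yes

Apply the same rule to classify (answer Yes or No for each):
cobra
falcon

Yes, No

A rule that fits every label: contains 'r' — true of each 'Yes' example, false of each 'No' one.
cobra: has 'r', qualifies → Yes.
falcon: no 'r', fails the rule → No.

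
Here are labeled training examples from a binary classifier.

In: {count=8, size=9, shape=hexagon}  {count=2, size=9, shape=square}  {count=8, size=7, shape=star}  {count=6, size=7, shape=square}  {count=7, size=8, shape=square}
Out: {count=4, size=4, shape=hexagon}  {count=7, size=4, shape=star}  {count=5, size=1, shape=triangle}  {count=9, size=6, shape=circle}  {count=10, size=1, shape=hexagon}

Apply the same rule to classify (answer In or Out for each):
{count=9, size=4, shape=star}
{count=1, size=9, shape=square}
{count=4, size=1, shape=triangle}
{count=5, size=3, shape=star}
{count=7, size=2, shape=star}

Out, In, Out, Out, Out

The pattern is that an item is 'In' exactly when: size ≥ 7.
{count=9, size=4, shape=star}: size = 4 — fails the rule, so Out.
{count=1, size=9, shape=square}: size = 9 — meets the rule, so In.
{count=4, size=1, shape=triangle}: size = 1 — fails the rule, so Out.
{count=5, size=3, shape=star}: size = 3 — fails the rule, so Out.
{count=7, size=2, shape=star}: size = 2 — fails the rule, so Out.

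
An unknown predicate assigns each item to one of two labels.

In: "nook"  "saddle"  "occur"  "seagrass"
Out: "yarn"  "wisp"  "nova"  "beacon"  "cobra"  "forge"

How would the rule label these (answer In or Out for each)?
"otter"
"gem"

In, Out

The rule appears to be: has a double letter.
"otter": In ('tt' doubled).
"gem": Out (no doubled letter).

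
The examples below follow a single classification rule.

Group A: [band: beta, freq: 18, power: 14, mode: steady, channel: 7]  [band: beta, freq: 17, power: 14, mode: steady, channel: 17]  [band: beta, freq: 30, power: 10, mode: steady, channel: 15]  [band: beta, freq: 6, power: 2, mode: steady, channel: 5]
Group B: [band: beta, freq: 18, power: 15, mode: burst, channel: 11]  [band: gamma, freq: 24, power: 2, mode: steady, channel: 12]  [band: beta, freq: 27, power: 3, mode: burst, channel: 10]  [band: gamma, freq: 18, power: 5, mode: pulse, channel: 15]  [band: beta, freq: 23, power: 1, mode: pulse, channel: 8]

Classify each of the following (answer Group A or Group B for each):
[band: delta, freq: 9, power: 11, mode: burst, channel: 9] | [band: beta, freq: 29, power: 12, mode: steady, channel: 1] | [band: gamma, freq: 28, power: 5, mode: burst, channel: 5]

Group B, Group A, Group B

One predicate separates the groups cleanly: mode is steady AND band is beta.
[band: delta, freq: 9, power: 11, mode: burst, channel: 9] → mode is burst, band is delta → Group B.
[band: beta, freq: 29, power: 12, mode: steady, channel: 1] → mode is steady, band is beta → Group A.
[band: gamma, freq: 28, power: 5, mode: burst, channel: 5] → mode is burst, band is gamma → Group B.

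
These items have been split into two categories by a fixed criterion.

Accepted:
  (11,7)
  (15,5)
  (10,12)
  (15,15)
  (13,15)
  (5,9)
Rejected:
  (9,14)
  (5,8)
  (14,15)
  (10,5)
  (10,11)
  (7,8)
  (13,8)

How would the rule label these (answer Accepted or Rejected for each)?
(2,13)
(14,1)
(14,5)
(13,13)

Comparing the two groups points to one rule — sum is even.
(2,13): 2+13 = 15 — fails the rule, so Rejected.
(14,1): 14+1 = 15 — fails the rule, so Rejected.
(14,5): 14+5 = 19 — fails the rule, so Rejected.
(13,13): 13+13 = 26 — matches, so Accepted.

Rejected, Rejected, Rejected, Accepted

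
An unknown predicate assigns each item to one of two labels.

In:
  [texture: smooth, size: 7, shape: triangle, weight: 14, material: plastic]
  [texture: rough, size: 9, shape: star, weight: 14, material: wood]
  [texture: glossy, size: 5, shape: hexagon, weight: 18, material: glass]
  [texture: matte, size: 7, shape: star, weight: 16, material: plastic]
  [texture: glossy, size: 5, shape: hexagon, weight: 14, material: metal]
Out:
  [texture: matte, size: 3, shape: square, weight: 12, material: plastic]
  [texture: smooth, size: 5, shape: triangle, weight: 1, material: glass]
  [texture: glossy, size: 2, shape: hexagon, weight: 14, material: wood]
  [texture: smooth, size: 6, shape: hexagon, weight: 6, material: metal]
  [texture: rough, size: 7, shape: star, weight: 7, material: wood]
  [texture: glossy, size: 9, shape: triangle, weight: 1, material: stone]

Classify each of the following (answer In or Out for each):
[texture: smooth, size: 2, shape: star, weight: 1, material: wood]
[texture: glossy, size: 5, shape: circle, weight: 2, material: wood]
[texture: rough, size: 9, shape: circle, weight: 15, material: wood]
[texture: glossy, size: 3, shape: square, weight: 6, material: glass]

The distinguishing property — size ≥ 3 AND weight ≥ 14 — holds for all the 'In' cases and none of the 'Out' cases.

Out, Out, In, Out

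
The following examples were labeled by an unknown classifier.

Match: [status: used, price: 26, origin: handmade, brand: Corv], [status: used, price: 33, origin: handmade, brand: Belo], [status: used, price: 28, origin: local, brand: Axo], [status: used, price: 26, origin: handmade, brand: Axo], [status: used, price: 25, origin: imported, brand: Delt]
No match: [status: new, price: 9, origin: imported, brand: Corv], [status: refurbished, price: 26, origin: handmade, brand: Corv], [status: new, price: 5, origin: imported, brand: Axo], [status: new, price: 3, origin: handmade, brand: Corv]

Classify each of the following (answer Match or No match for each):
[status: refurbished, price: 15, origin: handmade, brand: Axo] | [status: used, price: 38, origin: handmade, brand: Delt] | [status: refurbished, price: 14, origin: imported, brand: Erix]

No match, Match, No match

Every 'Match' example satisfies: status is used. None of the 'No match' examples do.
[status: refurbished, price: 15, origin: handmade, brand: Axo]: status is refurbished — does not satisfy this, so No match. [status: used, price: 38, origin: handmade, brand: Delt]: status is used — passes, so Match. [status: refurbished, price: 14, origin: imported, brand: Erix]: status is refurbished — does not satisfy this, so No match.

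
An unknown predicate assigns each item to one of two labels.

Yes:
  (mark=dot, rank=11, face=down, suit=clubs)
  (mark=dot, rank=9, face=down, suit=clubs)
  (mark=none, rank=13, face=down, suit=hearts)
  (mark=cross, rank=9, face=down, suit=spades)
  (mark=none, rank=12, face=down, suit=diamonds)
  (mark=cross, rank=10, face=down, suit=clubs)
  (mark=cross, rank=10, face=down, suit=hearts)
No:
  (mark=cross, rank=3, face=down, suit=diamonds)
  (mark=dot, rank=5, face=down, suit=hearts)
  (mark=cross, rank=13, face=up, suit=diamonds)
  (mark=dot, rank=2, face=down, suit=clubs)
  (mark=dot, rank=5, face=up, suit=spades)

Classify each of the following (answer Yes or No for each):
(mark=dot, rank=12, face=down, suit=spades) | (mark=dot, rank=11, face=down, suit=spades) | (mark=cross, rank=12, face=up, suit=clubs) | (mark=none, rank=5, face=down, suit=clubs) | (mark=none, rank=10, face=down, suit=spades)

The simplest hypothesis consistent with all the labels is: face is down AND rank ≥ 9.
(mark=dot, rank=12, face=down, suit=spades) — face is down, rank = 12, hence Yes. (mark=dot, rank=11, face=down, suit=spades) — face is down, rank = 11, hence Yes. (mark=cross, rank=12, face=up, suit=clubs) — face is up, rank = 12, hence No. (mark=none, rank=5, face=down, suit=clubs) — face is down, rank = 5, hence No. (mark=none, rank=10, face=down, suit=spades) — face is down, rank = 10, hence Yes.

Yes, Yes, No, No, Yes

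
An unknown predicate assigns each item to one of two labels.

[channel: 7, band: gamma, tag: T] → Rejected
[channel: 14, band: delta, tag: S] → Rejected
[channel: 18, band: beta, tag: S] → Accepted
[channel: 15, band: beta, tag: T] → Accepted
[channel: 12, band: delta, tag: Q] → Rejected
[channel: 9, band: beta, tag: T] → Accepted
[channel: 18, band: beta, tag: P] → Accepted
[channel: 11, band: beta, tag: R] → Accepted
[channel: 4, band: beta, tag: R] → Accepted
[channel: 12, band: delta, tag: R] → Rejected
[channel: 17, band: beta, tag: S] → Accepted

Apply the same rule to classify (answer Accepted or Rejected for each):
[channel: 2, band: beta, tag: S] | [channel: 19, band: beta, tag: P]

The distinguishing property — band is beta — holds for all the 'Accepted' cases and none of the 'Rejected' cases.
[channel: 2, band: beta, tag: S] — band is beta, hence Accepted. [channel: 19, band: beta, tag: P] — band is beta, hence Accepted.

Accepted, Accepted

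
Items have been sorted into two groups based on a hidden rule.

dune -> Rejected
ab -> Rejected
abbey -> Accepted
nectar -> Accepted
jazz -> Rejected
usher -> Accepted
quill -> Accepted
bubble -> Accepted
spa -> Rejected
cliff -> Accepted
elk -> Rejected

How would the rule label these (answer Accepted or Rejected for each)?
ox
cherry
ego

Rejected, Accepted, Rejected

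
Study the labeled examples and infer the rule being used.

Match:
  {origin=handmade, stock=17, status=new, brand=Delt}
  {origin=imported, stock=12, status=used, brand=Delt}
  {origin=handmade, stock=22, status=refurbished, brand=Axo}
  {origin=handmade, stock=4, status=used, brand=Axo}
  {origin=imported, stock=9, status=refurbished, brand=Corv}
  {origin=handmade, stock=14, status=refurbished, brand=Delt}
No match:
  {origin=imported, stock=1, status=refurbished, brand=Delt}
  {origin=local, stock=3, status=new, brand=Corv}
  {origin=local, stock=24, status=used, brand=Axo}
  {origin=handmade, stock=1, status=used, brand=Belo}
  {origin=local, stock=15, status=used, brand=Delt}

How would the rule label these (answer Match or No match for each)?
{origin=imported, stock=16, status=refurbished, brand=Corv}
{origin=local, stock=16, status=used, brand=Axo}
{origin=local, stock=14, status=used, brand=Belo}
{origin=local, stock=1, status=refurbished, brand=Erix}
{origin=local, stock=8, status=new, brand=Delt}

The classifier is using: origin is not local AND stock ≥ 3.
Match: {origin=imported, stock=16, status=refurbished, brand=Corv}, since origin is imported, stock = 16.
No match: {origin=local, stock=16, status=used, brand=Axo}, since origin is local, stock = 16.
No match: {origin=local, stock=14, status=used, brand=Belo}, since origin is local, stock = 14.
No match: {origin=local, stock=1, status=refurbished, brand=Erix}, since origin is local, stock = 1.
No match: {origin=local, stock=8, status=new, brand=Delt}, since origin is local, stock = 8.

Match, No match, No match, No match, No match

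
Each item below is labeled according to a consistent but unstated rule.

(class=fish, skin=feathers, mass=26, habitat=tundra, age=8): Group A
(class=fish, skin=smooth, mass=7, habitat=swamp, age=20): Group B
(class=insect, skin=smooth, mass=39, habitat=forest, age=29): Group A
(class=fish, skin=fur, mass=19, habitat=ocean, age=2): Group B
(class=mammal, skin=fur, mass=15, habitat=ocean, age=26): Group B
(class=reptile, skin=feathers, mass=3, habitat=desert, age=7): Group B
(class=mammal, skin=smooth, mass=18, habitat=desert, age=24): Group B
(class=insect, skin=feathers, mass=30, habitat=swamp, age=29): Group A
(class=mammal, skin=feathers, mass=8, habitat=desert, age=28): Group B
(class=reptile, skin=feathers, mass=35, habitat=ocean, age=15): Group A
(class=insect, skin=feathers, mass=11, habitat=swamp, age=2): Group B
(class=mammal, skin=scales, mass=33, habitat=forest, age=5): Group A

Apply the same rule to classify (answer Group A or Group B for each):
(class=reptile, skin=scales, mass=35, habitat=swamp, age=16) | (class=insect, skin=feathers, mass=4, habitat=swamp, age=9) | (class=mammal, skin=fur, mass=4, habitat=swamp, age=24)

Group A, Group B, Group B

The distinguishing property — mass ≥ 26 — holds for all the 'Group A' cases and none of the 'Group B' cases.
(class=reptile, skin=scales, mass=35, habitat=swamp, age=16) — mass = 35, hence Group A.
(class=insect, skin=feathers, mass=4, habitat=swamp, age=9) — mass = 4, hence Group B.
(class=mammal, skin=fur, mass=4, habitat=swamp, age=24) — mass = 4, hence Group B.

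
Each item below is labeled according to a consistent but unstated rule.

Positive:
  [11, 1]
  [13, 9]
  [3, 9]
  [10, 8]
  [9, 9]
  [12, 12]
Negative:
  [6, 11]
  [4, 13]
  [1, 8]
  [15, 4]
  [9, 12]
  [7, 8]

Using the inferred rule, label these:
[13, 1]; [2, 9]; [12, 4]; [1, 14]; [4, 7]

Positive, Negative, Positive, Negative, Negative

Checking candidate rules against both groups, what survives is: sum is even.
[13, 1] → 13+1 = 14 → Positive. [2, 9] → 2+9 = 11 → Negative. [12, 4] → 12+4 = 16 → Positive. [1, 14] → 1+14 = 15 → Negative. [4, 7] → 4+7 = 11 → Negative.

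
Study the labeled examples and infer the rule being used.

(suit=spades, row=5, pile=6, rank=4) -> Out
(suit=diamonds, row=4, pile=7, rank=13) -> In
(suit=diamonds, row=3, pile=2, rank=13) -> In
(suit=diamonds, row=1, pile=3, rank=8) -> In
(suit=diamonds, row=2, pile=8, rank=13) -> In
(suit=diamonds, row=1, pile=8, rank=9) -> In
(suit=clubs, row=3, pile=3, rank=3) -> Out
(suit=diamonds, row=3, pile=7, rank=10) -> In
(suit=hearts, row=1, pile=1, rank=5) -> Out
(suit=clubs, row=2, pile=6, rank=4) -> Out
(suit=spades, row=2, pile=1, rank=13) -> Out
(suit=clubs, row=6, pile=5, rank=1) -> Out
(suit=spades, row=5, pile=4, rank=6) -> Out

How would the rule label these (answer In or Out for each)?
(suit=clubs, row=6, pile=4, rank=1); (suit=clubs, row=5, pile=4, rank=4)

Rule: suit is diamonds. This holds for each 'In' example and fails for each 'Out' one.

Out, Out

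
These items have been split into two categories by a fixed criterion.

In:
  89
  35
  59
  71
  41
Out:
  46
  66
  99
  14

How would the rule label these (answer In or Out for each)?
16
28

Out, Out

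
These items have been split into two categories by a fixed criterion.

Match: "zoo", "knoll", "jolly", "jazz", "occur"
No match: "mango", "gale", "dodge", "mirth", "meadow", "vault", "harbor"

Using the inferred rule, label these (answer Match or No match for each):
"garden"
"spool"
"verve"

Checking candidate rules against both groups, what survives is: has a double letter.
"garden" — no doubled letter, hence No match.
"spool" — 'oo' doubled, hence Match.
"verve" — no doubled letter, hence No match.

No match, Match, No match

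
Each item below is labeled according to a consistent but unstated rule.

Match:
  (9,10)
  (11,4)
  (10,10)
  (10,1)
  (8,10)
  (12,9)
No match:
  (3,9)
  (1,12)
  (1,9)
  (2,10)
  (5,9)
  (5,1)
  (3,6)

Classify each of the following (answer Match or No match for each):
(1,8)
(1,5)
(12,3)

No match, No match, Match

'Match' ⟺ first ≥ 6.
(1,8): first 1 — does not pass, so No match. (1,5): first 1 — does not pass, so No match. (12,3): first 12 — has this property, so Match.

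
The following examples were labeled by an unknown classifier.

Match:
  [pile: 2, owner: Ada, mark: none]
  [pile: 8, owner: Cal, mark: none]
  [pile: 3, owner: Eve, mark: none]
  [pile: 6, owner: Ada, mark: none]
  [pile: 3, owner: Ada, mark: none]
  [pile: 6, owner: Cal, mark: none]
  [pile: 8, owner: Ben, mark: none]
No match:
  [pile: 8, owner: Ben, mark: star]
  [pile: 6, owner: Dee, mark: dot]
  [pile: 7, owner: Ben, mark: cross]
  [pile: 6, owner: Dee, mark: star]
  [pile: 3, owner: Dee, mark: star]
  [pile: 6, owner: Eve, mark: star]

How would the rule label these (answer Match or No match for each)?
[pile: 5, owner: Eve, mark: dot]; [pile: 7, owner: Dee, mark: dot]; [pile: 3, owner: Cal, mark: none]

No match, No match, Match

The simplest hypothesis consistent with all the labels is: mark is none.
[pile: 5, owner: Eve, mark: dot]: mark is dot, fails the rule → No match. [pile: 7, owner: Dee, mark: dot]: mark is dot, fails the rule → No match. [pile: 3, owner: Cal, mark: none]: mark is none, has this property → Match.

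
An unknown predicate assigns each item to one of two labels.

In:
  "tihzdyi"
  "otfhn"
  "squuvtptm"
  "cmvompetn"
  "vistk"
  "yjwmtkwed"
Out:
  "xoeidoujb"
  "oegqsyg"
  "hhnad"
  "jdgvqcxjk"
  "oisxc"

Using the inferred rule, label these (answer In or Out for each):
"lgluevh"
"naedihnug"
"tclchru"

Out, Out, In

The classifier is using: contains 't'.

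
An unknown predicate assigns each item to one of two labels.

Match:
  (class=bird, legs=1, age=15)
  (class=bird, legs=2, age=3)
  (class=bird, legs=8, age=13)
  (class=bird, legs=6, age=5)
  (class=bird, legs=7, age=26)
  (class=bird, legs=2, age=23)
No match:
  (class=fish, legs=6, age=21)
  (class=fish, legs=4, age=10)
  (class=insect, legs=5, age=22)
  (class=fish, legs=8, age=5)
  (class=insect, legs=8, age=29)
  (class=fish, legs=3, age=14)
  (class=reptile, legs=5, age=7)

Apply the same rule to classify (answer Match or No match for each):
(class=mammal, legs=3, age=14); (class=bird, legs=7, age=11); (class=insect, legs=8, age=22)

No match, Match, No match

All 'Match' examples share one property — class is bird — and every 'No match' example lacks it.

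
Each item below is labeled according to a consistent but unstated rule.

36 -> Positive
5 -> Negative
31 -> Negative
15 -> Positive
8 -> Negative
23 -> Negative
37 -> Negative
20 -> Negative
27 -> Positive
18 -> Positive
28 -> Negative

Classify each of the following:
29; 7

The distinguishing property — multiple of 3 — holds for all the 'Positive' cases and none of the 'Negative' cases.

Negative, Negative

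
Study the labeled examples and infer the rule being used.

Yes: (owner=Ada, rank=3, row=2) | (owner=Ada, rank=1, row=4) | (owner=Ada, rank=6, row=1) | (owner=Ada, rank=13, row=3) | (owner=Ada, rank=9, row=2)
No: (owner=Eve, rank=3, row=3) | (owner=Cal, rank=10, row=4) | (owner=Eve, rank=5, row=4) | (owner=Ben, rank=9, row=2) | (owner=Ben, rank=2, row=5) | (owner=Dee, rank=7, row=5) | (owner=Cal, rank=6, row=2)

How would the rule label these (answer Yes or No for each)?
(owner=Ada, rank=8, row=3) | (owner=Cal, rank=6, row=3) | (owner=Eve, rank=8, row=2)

Yes, No, No

The distinguishing property — owner is Ada — holds for all the 'Yes' cases and none of the 'No' cases.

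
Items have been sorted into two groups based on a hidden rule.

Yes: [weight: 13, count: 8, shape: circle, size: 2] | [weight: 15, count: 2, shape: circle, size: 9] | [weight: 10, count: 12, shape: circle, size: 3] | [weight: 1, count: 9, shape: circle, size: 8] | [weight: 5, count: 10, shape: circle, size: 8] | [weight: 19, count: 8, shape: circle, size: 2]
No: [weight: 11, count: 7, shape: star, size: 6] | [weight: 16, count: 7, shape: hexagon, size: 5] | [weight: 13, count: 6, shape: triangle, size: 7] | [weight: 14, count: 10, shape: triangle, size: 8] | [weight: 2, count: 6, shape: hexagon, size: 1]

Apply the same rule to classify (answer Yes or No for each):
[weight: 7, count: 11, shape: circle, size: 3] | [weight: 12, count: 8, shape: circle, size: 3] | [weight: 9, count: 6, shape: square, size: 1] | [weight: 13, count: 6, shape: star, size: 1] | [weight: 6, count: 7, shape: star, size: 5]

Yes, Yes, No, No, No

One predicate separates the groups cleanly: shape is circle.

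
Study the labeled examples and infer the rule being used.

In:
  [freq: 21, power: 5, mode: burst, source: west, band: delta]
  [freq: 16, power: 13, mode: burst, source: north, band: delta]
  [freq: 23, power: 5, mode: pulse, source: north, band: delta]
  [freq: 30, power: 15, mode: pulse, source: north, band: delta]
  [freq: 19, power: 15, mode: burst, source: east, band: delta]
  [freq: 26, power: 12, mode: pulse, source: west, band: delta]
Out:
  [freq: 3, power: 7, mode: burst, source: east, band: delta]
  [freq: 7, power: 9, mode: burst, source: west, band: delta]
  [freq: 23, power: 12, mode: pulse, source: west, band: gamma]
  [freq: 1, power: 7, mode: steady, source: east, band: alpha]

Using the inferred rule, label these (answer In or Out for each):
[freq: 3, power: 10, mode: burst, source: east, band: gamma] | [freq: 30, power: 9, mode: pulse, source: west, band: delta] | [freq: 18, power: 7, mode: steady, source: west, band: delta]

One predicate separates the groups cleanly: band is delta AND freq ≥ 16.
[freq: 3, power: 10, mode: burst, source: east, band: gamma]: band is gamma, freq = 3 — fails this test, so Out. [freq: 30, power: 9, mode: pulse, source: west, band: delta]: band is delta, freq = 30 — matches, so In. [freq: 18, power: 7, mode: steady, source: west, band: delta]: band is delta, freq = 18 — matches, so In.

Out, In, In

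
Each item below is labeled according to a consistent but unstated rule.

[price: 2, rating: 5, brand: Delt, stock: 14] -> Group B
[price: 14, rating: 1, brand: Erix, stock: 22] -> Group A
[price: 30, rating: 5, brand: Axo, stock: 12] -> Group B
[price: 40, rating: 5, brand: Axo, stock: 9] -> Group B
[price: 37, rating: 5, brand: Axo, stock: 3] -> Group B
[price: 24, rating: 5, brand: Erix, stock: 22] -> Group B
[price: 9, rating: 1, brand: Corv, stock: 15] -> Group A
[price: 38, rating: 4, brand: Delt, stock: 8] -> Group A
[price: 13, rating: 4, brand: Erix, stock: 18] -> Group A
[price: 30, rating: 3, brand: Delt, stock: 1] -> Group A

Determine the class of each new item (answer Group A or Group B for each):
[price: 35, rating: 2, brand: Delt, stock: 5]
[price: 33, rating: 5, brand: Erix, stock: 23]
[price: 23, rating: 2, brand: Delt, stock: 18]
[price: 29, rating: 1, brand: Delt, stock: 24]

Group A, Group B, Group A, Group A

The pattern is that an item is 'Group A' exactly when: rating ≤ 4.
[price: 35, rating: 2, brand: Delt, stock: 5] — rating = 2, hence Group A.
[price: 33, rating: 5, brand: Erix, stock: 23] — rating = 5, hence Group B.
[price: 23, rating: 2, brand: Delt, stock: 18] — rating = 2, hence Group A.
[price: 29, rating: 1, brand: Delt, stock: 24] — rating = 1, hence Group A.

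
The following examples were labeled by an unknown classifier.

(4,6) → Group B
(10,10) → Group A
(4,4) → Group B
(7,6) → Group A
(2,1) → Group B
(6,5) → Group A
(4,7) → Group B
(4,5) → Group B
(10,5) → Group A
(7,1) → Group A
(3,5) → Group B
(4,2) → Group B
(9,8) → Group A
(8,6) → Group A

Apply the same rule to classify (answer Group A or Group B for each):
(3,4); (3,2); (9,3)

Group B, Group B, Group A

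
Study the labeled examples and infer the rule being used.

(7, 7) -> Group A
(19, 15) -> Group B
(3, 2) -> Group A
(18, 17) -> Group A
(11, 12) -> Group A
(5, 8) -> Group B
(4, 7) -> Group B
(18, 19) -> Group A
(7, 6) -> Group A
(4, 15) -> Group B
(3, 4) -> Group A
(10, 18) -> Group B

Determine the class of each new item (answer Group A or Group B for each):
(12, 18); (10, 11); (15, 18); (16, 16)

Group B, Group A, Group B, Group A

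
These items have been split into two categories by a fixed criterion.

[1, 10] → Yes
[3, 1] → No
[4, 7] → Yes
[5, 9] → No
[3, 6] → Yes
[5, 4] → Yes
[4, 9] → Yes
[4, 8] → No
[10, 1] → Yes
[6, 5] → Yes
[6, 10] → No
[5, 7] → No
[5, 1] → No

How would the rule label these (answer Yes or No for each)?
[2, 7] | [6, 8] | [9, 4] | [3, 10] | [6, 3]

The simplest hypothesis consistent with all the labels is: sum is odd.

Yes, No, Yes, Yes, Yes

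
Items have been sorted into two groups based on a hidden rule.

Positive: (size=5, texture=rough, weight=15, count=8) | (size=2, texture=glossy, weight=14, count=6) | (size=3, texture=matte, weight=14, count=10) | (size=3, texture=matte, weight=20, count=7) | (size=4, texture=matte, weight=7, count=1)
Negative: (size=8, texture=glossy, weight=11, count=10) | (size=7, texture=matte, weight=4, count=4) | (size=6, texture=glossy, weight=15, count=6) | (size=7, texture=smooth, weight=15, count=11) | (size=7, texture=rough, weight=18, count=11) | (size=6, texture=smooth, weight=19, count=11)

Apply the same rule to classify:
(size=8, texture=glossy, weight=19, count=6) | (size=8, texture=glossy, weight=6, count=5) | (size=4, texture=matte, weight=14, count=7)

Negative, Negative, Positive

The distinguishing property — size ≤ 5 — holds for all the 'Positive' cases and none of the 'Negative' cases.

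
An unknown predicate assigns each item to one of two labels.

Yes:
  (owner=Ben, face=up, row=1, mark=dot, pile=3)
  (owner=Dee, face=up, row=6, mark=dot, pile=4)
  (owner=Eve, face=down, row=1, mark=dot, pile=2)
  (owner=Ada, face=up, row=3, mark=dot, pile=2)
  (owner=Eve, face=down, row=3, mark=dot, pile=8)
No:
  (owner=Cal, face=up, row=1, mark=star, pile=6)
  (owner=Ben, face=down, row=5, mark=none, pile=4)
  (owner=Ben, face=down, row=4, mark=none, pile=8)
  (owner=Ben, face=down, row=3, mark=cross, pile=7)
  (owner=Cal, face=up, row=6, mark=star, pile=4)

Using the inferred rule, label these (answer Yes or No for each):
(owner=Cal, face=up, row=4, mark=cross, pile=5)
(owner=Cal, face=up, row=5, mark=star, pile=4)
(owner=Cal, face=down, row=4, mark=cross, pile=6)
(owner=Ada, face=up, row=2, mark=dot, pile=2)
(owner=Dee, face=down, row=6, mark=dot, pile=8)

The pattern is that an item is 'Yes' exactly when: mark is dot.

No, No, No, Yes, Yes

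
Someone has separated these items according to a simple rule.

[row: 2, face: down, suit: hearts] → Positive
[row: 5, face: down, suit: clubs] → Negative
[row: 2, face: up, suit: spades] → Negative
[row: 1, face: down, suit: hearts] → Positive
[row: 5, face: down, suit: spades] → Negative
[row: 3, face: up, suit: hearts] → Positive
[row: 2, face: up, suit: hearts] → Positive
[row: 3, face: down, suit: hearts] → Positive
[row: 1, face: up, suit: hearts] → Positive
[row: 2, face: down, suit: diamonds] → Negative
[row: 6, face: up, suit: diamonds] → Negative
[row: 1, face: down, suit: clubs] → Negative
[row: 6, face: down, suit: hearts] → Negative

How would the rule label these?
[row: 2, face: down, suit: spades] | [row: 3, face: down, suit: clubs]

The rule appears to be: suit is hearts AND row ≤ 3.
[row: 2, face: down, suit: spades] — suit is spades, row = 2, hence Negative. [row: 3, face: down, suit: clubs] — suit is clubs, row = 3, hence Negative.

Negative, Negative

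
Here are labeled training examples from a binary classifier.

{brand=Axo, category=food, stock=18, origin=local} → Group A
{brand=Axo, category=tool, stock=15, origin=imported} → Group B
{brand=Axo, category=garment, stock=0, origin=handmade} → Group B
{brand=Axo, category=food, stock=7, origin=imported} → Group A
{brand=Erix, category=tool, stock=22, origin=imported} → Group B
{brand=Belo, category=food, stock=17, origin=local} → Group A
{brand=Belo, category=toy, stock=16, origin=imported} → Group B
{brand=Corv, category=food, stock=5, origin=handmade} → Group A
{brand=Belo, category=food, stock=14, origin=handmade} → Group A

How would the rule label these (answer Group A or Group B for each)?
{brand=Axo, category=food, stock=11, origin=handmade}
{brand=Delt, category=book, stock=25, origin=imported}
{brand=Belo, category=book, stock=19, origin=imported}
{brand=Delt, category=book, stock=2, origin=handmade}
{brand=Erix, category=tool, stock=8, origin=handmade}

Group A, Group B, Group B, Group B, Group B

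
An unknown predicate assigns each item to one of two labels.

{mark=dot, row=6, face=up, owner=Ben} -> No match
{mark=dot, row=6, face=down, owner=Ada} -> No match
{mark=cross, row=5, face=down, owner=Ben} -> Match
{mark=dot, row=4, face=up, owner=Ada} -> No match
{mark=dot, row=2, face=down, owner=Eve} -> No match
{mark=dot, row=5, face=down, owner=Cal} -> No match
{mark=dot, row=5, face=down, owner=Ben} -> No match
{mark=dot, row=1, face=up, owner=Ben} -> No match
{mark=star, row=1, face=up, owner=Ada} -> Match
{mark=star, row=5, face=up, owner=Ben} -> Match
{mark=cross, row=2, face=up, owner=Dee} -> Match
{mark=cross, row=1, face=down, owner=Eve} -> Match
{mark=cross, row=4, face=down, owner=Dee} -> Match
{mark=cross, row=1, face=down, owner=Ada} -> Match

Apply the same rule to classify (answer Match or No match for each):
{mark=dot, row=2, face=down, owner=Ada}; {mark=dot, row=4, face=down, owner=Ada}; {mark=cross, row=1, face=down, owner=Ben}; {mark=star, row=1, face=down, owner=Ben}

No match, No match, Match, Match

'Match' ⟺ mark is not dot.
{mark=dot, row=2, face=down, owner=Ada}: mark is dot, does not satisfy this → No match. {mark=dot, row=4, face=down, owner=Ada}: mark is dot, does not satisfy this → No match. {mark=cross, row=1, face=down, owner=Ben}: mark is cross, has this property → Match. {mark=star, row=1, face=down, owner=Ben}: mark is star, has this property → Match.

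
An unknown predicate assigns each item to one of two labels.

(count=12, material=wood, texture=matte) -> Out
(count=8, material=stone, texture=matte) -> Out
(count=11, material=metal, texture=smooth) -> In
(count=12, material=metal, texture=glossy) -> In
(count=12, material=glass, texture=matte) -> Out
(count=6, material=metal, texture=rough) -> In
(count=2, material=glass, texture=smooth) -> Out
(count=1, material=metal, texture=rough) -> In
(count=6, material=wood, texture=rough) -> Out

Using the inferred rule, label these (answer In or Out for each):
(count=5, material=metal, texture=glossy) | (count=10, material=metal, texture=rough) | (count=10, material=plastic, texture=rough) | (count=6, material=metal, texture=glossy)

In, In, Out, In

Checking candidate rules against both groups, what survives is: material is metal.
(count=5, material=metal, texture=glossy): In (material is metal).
(count=10, material=metal, texture=rough): In (material is metal).
(count=10, material=plastic, texture=rough): Out (material is plastic).
(count=6, material=metal, texture=glossy): In (material is metal).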